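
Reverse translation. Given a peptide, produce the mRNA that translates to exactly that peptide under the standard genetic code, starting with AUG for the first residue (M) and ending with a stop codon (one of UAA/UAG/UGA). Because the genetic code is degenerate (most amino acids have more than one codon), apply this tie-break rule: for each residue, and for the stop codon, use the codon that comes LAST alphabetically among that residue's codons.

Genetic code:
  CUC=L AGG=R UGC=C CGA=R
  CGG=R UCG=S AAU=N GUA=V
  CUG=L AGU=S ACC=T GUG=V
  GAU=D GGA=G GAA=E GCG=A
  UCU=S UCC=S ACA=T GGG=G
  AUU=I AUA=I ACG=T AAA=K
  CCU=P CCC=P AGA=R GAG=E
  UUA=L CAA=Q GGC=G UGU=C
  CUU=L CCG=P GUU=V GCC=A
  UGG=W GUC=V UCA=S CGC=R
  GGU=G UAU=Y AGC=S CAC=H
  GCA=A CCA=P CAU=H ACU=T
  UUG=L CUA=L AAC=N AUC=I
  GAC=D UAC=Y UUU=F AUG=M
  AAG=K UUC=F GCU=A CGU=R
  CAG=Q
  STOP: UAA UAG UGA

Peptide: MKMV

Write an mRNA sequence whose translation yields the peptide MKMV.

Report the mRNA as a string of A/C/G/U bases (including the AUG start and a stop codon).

residue 1: M -> AUG (start codon)
residue 2: K codons sorted = AAA,AAG -> pick last = AAG
residue 3: M -> AUG (only codon)
residue 4: V codons sorted = GUA,GUC,GUG,GUU -> pick last = GUU
terminator: stop codons sorted = UAA,UAG,UGA -> pick last = UGA

Answer: mRNA: AUGAAGAUGGUUUGA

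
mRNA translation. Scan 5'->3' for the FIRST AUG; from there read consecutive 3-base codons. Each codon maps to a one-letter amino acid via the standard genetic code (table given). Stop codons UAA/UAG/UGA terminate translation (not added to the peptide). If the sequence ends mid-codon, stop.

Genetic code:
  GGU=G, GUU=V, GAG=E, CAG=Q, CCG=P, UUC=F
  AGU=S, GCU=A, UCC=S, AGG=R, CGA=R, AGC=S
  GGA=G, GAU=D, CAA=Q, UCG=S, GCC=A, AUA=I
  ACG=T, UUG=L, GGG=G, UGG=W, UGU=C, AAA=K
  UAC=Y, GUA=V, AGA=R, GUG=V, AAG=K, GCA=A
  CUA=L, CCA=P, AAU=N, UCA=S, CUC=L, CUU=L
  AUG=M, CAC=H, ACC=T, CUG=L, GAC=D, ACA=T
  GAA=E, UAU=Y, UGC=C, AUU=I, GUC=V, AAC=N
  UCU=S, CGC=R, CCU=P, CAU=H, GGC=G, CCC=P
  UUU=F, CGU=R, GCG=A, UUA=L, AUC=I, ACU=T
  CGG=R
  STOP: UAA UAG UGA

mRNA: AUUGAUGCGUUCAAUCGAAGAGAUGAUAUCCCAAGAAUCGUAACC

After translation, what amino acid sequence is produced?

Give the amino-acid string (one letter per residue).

start AUG at pos 4
pos 4: AUG -> M; peptide=M
pos 7: CGU -> R; peptide=MR
pos 10: UCA -> S; peptide=MRS
pos 13: AUC -> I; peptide=MRSI
pos 16: GAA -> E; peptide=MRSIE
pos 19: GAG -> E; peptide=MRSIEE
pos 22: AUG -> M; peptide=MRSIEEM
pos 25: AUA -> I; peptide=MRSIEEMI
pos 28: UCC -> S; peptide=MRSIEEMIS
pos 31: CAA -> Q; peptide=MRSIEEMISQ
pos 34: GAA -> E; peptide=MRSIEEMISQE
pos 37: UCG -> S; peptide=MRSIEEMISQES
pos 40: UAA -> STOP

Answer: MRSIEEMISQES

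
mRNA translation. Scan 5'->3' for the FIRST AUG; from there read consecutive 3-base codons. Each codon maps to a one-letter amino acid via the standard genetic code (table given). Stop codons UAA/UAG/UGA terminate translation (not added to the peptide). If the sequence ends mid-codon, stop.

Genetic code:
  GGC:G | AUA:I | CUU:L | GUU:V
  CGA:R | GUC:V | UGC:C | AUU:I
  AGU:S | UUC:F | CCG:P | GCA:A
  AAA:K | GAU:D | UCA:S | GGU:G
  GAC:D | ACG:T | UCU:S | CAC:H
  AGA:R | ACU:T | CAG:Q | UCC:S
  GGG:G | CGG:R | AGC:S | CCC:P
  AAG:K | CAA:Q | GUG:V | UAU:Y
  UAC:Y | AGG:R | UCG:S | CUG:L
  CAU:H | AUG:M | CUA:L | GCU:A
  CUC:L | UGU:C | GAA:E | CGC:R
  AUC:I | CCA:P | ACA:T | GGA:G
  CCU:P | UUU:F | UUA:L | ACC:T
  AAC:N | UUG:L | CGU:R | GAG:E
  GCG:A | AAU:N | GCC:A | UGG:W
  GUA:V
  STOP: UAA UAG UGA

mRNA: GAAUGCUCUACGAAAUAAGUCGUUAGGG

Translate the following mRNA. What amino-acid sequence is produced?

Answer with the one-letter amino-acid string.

Answer: MLYEISR

Derivation:
start AUG at pos 2
pos 2: AUG -> M; peptide=M
pos 5: CUC -> L; peptide=ML
pos 8: UAC -> Y; peptide=MLY
pos 11: GAA -> E; peptide=MLYE
pos 14: AUA -> I; peptide=MLYEI
pos 17: AGU -> S; peptide=MLYEIS
pos 20: CGU -> R; peptide=MLYEISR
pos 23: UAG -> STOP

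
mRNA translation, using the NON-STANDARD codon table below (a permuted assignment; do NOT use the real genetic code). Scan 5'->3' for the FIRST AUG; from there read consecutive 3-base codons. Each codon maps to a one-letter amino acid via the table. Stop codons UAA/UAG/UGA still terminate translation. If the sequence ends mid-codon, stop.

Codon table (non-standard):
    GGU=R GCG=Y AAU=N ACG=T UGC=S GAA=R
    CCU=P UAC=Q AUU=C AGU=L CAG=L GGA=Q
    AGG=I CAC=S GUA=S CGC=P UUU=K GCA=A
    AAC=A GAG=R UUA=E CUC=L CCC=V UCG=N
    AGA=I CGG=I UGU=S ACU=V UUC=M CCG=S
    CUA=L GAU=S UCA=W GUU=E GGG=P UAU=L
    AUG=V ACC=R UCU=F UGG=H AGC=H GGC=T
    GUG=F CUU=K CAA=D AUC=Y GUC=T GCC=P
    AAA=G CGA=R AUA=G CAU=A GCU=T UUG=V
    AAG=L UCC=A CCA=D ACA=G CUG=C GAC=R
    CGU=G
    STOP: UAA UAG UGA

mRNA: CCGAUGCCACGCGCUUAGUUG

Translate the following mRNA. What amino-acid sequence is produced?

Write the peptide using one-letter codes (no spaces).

start AUG at pos 3
pos 3: AUG -> V; peptide=V
pos 6: CCA -> D; peptide=VD
pos 9: CGC -> P; peptide=VDP
pos 12: GCU -> T; peptide=VDPT
pos 15: UAG -> STOP

Answer: VDPT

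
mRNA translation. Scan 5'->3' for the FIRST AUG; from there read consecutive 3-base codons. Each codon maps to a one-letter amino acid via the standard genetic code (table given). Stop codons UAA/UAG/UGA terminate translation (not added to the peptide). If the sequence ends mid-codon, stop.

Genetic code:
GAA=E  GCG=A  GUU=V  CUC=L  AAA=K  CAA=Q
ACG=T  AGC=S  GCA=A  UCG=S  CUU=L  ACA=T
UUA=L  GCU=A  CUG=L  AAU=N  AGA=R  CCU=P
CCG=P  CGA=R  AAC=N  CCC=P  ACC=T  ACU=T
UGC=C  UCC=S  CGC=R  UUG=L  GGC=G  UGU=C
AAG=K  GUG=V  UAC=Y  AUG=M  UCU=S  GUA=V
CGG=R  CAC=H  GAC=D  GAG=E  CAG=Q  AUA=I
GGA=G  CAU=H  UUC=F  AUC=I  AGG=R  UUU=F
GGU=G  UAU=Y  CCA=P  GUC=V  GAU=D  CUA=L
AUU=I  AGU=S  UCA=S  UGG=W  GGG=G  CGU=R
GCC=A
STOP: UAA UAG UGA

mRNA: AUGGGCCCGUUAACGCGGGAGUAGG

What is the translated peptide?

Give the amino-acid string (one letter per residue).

Answer: MGPLTRE

Derivation:
start AUG at pos 0
pos 0: AUG -> M; peptide=M
pos 3: GGC -> G; peptide=MG
pos 6: CCG -> P; peptide=MGP
pos 9: UUA -> L; peptide=MGPL
pos 12: ACG -> T; peptide=MGPLT
pos 15: CGG -> R; peptide=MGPLTR
pos 18: GAG -> E; peptide=MGPLTRE
pos 21: UAG -> STOP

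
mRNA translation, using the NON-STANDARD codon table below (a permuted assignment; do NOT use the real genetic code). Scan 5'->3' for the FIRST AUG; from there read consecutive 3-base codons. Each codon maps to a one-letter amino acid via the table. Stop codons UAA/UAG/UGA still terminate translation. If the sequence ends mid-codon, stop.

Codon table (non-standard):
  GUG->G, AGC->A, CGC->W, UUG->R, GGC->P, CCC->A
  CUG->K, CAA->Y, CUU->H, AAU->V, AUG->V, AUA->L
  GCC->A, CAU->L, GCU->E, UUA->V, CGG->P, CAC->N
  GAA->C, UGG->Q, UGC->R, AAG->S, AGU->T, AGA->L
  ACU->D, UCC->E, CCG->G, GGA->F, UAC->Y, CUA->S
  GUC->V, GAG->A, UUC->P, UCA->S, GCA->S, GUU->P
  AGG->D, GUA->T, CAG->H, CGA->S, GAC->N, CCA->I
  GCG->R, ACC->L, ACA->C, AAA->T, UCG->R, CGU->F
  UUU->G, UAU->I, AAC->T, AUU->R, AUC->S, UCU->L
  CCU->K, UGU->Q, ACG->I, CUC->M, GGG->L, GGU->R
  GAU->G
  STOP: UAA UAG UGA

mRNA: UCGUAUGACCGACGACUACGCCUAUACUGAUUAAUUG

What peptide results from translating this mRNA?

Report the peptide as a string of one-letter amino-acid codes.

Answer: VLNNYAIDG

Derivation:
start AUG at pos 4
pos 4: AUG -> V; peptide=V
pos 7: ACC -> L; peptide=VL
pos 10: GAC -> N; peptide=VLN
pos 13: GAC -> N; peptide=VLNN
pos 16: UAC -> Y; peptide=VLNNY
pos 19: GCC -> A; peptide=VLNNYA
pos 22: UAU -> I; peptide=VLNNYAI
pos 25: ACU -> D; peptide=VLNNYAID
pos 28: GAU -> G; peptide=VLNNYAIDG
pos 31: UAA -> STOP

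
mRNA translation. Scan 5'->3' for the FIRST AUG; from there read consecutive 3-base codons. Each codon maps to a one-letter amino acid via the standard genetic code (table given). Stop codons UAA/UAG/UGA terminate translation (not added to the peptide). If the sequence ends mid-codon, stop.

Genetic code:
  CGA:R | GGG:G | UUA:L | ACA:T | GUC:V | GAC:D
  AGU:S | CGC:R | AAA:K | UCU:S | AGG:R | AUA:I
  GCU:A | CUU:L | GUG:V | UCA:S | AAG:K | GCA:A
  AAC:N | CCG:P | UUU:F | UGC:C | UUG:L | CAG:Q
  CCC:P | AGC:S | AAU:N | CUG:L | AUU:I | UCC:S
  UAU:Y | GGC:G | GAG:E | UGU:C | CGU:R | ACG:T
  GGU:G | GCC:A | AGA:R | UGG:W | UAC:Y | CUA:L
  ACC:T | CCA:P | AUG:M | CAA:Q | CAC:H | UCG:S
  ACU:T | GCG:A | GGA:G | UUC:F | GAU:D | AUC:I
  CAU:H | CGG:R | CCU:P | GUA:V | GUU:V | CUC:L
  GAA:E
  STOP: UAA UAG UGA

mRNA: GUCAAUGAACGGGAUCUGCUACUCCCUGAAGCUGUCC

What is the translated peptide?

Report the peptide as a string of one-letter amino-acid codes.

Answer: MNGICYSLKLS

Derivation:
start AUG at pos 4
pos 4: AUG -> M; peptide=M
pos 7: AAC -> N; peptide=MN
pos 10: GGG -> G; peptide=MNG
pos 13: AUC -> I; peptide=MNGI
pos 16: UGC -> C; peptide=MNGIC
pos 19: UAC -> Y; peptide=MNGICY
pos 22: UCC -> S; peptide=MNGICYS
pos 25: CUG -> L; peptide=MNGICYSL
pos 28: AAG -> K; peptide=MNGICYSLK
pos 31: CUG -> L; peptide=MNGICYSLKL
pos 34: UCC -> S; peptide=MNGICYSLKLS
pos 37: only 0 nt remain (<3), stop (end of mRNA)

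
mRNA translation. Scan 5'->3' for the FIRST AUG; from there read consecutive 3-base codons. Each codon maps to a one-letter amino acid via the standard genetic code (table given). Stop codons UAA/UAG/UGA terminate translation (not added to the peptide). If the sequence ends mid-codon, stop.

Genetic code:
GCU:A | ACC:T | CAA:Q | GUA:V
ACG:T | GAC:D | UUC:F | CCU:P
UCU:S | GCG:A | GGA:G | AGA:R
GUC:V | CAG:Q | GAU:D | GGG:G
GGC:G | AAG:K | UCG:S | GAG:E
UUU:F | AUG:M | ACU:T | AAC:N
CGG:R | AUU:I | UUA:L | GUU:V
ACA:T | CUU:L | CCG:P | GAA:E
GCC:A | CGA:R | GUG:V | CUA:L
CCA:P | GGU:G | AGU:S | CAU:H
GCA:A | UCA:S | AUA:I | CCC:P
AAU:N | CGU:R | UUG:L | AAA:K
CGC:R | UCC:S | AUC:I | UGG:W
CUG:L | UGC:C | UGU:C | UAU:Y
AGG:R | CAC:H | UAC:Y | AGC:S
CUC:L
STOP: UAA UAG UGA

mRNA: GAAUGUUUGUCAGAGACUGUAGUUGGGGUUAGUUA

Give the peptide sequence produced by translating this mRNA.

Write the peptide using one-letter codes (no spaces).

start AUG at pos 2
pos 2: AUG -> M; peptide=M
pos 5: UUU -> F; peptide=MF
pos 8: GUC -> V; peptide=MFV
pos 11: AGA -> R; peptide=MFVR
pos 14: GAC -> D; peptide=MFVRD
pos 17: UGU -> C; peptide=MFVRDC
pos 20: AGU -> S; peptide=MFVRDCS
pos 23: UGG -> W; peptide=MFVRDCSW
pos 26: GGU -> G; peptide=MFVRDCSWG
pos 29: UAG -> STOP

Answer: MFVRDCSWG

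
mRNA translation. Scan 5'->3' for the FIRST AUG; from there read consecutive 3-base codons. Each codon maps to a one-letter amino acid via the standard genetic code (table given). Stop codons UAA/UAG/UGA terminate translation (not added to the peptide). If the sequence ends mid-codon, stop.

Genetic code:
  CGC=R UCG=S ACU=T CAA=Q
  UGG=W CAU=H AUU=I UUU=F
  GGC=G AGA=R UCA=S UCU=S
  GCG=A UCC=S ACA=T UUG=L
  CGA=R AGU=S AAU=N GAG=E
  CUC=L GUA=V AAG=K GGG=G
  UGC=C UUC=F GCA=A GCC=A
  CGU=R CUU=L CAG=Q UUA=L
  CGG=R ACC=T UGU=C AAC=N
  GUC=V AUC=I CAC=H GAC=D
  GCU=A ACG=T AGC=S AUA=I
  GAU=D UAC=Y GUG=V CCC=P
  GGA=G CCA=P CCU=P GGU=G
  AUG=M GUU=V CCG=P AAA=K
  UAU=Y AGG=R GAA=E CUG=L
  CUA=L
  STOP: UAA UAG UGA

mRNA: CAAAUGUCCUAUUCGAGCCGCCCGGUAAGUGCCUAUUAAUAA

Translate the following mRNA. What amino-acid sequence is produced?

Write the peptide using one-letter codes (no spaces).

start AUG at pos 3
pos 3: AUG -> M; peptide=M
pos 6: UCC -> S; peptide=MS
pos 9: UAU -> Y; peptide=MSY
pos 12: UCG -> S; peptide=MSYS
pos 15: AGC -> S; peptide=MSYSS
pos 18: CGC -> R; peptide=MSYSSR
pos 21: CCG -> P; peptide=MSYSSRP
pos 24: GUA -> V; peptide=MSYSSRPV
pos 27: AGU -> S; peptide=MSYSSRPVS
pos 30: GCC -> A; peptide=MSYSSRPVSA
pos 33: UAU -> Y; peptide=MSYSSRPVSAY
pos 36: UAA -> STOP

Answer: MSYSSRPVSAY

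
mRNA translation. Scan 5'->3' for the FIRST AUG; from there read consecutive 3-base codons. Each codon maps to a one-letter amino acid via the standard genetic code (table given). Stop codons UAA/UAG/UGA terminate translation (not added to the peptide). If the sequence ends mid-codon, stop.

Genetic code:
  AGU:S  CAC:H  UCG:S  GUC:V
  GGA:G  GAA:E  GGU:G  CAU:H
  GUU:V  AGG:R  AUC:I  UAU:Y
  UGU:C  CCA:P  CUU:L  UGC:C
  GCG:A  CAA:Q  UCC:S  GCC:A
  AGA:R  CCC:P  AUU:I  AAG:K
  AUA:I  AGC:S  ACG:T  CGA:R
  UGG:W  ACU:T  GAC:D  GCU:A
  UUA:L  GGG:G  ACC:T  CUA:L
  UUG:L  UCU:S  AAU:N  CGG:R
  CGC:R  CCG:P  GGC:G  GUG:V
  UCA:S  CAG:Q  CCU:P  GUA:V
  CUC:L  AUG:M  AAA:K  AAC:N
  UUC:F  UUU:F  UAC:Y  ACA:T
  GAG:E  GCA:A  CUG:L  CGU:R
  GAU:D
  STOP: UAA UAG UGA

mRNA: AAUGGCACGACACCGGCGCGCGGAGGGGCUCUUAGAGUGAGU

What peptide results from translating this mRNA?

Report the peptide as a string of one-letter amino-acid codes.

Answer: MARHRRAEGLLE

Derivation:
start AUG at pos 1
pos 1: AUG -> M; peptide=M
pos 4: GCA -> A; peptide=MA
pos 7: CGA -> R; peptide=MAR
pos 10: CAC -> H; peptide=MARH
pos 13: CGG -> R; peptide=MARHR
pos 16: CGC -> R; peptide=MARHRR
pos 19: GCG -> A; peptide=MARHRRA
pos 22: GAG -> E; peptide=MARHRRAE
pos 25: GGG -> G; peptide=MARHRRAEG
pos 28: CUC -> L; peptide=MARHRRAEGL
pos 31: UUA -> L; peptide=MARHRRAEGLL
pos 34: GAG -> E; peptide=MARHRRAEGLLE
pos 37: UGA -> STOP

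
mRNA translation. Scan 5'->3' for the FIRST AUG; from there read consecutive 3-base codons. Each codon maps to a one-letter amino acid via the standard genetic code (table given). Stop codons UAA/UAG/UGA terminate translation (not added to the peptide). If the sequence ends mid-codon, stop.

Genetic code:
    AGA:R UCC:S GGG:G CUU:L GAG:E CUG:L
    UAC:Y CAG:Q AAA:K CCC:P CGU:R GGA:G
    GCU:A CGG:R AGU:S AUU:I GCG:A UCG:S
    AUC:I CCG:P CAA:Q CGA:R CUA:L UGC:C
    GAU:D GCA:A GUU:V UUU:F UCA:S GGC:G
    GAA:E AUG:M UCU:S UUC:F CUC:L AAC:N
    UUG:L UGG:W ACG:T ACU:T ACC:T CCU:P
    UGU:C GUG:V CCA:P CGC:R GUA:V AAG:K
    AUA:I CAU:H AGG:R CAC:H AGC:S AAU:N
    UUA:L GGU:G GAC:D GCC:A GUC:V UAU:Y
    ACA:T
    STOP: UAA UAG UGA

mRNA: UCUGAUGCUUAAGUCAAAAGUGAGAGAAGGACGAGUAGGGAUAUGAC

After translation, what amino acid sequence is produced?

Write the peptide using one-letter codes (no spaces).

start AUG at pos 4
pos 4: AUG -> M; peptide=M
pos 7: CUU -> L; peptide=ML
pos 10: AAG -> K; peptide=MLK
pos 13: UCA -> S; peptide=MLKS
pos 16: AAA -> K; peptide=MLKSK
pos 19: GUG -> V; peptide=MLKSKV
pos 22: AGA -> R; peptide=MLKSKVR
pos 25: GAA -> E; peptide=MLKSKVRE
pos 28: GGA -> G; peptide=MLKSKVREG
pos 31: CGA -> R; peptide=MLKSKVREGR
pos 34: GUA -> V; peptide=MLKSKVREGRV
pos 37: GGG -> G; peptide=MLKSKVREGRVG
pos 40: AUA -> I; peptide=MLKSKVREGRVGI
pos 43: UGA -> STOP

Answer: MLKSKVREGRVGI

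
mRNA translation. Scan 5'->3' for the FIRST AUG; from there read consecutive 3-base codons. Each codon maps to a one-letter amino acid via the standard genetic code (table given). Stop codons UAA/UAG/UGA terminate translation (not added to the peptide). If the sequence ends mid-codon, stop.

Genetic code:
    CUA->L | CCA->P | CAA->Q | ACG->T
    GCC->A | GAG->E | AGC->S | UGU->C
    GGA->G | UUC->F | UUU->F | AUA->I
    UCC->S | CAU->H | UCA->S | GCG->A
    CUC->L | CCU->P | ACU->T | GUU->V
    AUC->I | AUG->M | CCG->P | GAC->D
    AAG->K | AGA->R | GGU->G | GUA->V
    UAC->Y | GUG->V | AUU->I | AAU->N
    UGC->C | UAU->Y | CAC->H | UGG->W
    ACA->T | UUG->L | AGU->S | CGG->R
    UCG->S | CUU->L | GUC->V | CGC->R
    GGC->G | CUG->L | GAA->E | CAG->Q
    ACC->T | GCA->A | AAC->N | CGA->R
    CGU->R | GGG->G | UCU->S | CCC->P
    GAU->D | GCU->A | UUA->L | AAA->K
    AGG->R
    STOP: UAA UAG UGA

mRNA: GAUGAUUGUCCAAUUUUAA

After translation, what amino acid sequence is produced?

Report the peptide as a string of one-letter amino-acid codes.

Answer: MIVQF

Derivation:
start AUG at pos 1
pos 1: AUG -> M; peptide=M
pos 4: AUU -> I; peptide=MI
pos 7: GUC -> V; peptide=MIV
pos 10: CAA -> Q; peptide=MIVQ
pos 13: UUU -> F; peptide=MIVQF
pos 16: UAA -> STOP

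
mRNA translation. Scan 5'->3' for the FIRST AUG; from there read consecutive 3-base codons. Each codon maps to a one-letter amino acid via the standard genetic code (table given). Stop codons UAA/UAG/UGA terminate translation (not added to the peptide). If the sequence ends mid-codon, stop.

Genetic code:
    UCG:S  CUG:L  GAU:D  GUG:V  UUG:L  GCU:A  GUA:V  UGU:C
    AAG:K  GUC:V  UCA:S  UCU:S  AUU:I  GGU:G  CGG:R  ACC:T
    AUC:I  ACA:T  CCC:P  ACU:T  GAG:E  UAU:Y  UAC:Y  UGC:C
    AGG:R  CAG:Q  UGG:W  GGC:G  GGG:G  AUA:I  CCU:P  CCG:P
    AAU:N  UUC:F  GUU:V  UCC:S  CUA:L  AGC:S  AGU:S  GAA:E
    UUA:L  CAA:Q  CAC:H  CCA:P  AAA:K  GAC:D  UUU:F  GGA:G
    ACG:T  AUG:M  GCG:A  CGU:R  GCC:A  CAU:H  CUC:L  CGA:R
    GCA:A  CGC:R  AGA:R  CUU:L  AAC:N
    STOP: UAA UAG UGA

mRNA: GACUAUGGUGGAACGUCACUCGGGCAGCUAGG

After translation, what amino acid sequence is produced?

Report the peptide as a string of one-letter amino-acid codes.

start AUG at pos 4
pos 4: AUG -> M; peptide=M
pos 7: GUG -> V; peptide=MV
pos 10: GAA -> E; peptide=MVE
pos 13: CGU -> R; peptide=MVER
pos 16: CAC -> H; peptide=MVERH
pos 19: UCG -> S; peptide=MVERHS
pos 22: GGC -> G; peptide=MVERHSG
pos 25: AGC -> S; peptide=MVERHSGS
pos 28: UAG -> STOP

Answer: MVERHSGS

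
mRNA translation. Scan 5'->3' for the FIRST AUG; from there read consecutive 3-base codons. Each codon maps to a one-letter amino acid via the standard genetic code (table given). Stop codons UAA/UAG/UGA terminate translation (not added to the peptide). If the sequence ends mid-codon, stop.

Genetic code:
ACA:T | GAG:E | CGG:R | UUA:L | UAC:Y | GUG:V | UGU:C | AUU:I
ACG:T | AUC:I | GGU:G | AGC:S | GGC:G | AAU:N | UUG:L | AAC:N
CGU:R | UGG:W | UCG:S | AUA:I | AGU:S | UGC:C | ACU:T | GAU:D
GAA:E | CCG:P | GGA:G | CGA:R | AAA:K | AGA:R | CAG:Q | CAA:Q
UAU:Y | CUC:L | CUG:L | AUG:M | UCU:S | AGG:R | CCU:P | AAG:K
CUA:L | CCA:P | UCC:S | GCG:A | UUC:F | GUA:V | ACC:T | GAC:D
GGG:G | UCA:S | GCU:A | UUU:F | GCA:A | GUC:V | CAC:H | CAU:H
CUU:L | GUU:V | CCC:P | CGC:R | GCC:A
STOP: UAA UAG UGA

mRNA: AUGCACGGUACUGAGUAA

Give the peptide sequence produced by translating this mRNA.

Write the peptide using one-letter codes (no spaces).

start AUG at pos 0
pos 0: AUG -> M; peptide=M
pos 3: CAC -> H; peptide=MH
pos 6: GGU -> G; peptide=MHG
pos 9: ACU -> T; peptide=MHGT
pos 12: GAG -> E; peptide=MHGTE
pos 15: UAA -> STOP

Answer: MHGTE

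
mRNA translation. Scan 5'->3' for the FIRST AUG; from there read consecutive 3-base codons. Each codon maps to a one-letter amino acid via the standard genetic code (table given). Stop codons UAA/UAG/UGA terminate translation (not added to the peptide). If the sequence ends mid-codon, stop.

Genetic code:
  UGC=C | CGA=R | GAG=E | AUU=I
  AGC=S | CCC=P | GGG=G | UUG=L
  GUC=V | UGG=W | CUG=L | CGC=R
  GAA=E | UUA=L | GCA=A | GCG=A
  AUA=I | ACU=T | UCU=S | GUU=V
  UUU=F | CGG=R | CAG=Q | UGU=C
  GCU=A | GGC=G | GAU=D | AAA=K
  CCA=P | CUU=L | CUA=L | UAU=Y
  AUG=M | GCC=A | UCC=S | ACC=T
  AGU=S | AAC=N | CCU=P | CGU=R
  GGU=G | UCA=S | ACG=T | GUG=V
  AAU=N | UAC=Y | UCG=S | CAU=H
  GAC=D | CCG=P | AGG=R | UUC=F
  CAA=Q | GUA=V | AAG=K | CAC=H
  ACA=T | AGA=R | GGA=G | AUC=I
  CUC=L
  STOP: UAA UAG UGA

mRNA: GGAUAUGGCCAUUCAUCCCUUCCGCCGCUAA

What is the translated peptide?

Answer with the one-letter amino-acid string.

Answer: MAIHPFRR

Derivation:
start AUG at pos 4
pos 4: AUG -> M; peptide=M
pos 7: GCC -> A; peptide=MA
pos 10: AUU -> I; peptide=MAI
pos 13: CAU -> H; peptide=MAIH
pos 16: CCC -> P; peptide=MAIHP
pos 19: UUC -> F; peptide=MAIHPF
pos 22: CGC -> R; peptide=MAIHPFR
pos 25: CGC -> R; peptide=MAIHPFRR
pos 28: UAA -> STOP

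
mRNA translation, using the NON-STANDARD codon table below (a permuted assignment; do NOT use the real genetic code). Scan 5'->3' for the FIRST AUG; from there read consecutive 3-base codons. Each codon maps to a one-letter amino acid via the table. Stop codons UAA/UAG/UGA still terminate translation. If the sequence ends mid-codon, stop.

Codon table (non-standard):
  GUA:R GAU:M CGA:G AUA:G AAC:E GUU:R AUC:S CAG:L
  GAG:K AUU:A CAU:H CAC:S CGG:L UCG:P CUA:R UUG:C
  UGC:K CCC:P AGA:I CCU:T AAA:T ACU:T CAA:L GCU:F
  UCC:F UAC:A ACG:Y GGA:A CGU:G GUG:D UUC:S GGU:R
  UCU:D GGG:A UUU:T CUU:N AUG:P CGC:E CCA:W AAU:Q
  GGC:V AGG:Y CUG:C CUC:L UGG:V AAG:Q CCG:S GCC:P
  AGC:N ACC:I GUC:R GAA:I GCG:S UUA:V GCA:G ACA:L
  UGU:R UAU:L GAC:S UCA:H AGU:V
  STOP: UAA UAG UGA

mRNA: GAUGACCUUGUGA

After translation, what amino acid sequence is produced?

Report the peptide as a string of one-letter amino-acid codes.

Answer: PIC

Derivation:
start AUG at pos 1
pos 1: AUG -> P; peptide=P
pos 4: ACC -> I; peptide=PI
pos 7: UUG -> C; peptide=PIC
pos 10: UGA -> STOP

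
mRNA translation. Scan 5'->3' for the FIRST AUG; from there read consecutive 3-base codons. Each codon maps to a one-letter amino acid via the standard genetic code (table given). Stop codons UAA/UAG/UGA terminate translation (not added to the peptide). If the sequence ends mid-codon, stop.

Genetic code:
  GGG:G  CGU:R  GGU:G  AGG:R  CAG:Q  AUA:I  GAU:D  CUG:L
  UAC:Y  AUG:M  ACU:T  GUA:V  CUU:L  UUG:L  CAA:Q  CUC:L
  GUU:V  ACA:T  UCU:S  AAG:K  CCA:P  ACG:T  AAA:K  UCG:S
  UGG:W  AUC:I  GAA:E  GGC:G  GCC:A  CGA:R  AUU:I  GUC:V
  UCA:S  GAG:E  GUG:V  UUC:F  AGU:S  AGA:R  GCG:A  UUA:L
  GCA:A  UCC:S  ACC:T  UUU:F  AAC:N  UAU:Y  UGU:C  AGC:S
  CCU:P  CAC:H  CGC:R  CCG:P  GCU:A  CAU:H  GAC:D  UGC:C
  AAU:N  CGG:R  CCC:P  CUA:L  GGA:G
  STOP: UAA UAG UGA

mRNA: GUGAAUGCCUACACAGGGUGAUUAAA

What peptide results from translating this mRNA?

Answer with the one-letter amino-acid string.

Answer: MPTQGD

Derivation:
start AUG at pos 4
pos 4: AUG -> M; peptide=M
pos 7: CCU -> P; peptide=MP
pos 10: ACA -> T; peptide=MPT
pos 13: CAG -> Q; peptide=MPTQ
pos 16: GGU -> G; peptide=MPTQG
pos 19: GAU -> D; peptide=MPTQGD
pos 22: UAA -> STOP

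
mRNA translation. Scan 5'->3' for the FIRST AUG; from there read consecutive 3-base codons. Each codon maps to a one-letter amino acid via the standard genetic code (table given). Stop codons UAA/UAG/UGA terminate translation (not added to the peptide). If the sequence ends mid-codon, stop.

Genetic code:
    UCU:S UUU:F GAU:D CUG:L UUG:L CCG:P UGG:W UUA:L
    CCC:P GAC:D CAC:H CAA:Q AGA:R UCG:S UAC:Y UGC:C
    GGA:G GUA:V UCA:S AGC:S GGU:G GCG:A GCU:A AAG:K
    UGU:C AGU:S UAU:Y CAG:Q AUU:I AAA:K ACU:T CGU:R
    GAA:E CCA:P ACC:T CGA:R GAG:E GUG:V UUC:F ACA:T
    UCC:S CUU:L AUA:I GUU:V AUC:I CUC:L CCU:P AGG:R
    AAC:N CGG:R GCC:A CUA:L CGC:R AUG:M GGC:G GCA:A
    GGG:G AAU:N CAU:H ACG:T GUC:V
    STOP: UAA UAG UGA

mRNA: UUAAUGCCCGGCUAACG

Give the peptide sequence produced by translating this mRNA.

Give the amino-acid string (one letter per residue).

start AUG at pos 3
pos 3: AUG -> M; peptide=M
pos 6: CCC -> P; peptide=MP
pos 9: GGC -> G; peptide=MPG
pos 12: UAA -> STOP

Answer: MPG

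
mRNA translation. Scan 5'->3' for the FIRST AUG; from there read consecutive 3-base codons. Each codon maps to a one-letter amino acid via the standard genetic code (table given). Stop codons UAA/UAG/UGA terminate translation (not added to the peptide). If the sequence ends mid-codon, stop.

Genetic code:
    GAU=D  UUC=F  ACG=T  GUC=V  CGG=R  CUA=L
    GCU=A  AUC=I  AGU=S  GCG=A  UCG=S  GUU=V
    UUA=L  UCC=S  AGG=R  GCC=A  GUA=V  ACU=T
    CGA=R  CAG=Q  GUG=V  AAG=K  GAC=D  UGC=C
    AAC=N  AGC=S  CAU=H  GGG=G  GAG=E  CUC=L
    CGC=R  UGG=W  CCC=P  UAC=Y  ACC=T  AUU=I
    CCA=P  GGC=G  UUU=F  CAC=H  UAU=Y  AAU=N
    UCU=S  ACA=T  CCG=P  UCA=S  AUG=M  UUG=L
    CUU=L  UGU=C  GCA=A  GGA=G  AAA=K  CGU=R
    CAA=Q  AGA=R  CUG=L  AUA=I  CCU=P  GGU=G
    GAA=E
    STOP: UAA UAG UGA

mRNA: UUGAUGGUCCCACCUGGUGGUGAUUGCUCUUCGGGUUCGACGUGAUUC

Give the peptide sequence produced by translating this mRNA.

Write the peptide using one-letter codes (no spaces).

start AUG at pos 3
pos 3: AUG -> M; peptide=M
pos 6: GUC -> V; peptide=MV
pos 9: CCA -> P; peptide=MVP
pos 12: CCU -> P; peptide=MVPP
pos 15: GGU -> G; peptide=MVPPG
pos 18: GGU -> G; peptide=MVPPGG
pos 21: GAU -> D; peptide=MVPPGGD
pos 24: UGC -> C; peptide=MVPPGGDC
pos 27: UCU -> S; peptide=MVPPGGDCS
pos 30: UCG -> S; peptide=MVPPGGDCSS
pos 33: GGU -> G; peptide=MVPPGGDCSSG
pos 36: UCG -> S; peptide=MVPPGGDCSSGS
pos 39: ACG -> T; peptide=MVPPGGDCSSGST
pos 42: UGA -> STOP

Answer: MVPPGGDCSSGST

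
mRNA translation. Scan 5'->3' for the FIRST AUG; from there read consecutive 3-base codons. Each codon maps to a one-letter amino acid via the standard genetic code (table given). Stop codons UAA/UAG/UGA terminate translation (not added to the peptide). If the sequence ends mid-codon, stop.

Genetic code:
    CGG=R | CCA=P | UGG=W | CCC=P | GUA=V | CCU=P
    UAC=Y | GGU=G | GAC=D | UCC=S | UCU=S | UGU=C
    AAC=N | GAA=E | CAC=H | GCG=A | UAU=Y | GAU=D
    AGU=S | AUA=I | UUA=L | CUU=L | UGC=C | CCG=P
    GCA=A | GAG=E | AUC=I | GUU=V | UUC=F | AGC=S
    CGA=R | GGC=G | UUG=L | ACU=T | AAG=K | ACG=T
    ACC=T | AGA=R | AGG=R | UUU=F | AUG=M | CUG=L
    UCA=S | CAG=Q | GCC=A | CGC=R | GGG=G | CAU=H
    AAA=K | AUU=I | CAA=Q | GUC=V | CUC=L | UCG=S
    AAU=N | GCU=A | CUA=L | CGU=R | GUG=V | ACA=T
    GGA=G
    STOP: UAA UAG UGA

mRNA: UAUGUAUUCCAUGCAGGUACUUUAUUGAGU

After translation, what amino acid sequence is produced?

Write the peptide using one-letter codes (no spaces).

Answer: MYSMQVLY

Derivation:
start AUG at pos 1
pos 1: AUG -> M; peptide=M
pos 4: UAU -> Y; peptide=MY
pos 7: UCC -> S; peptide=MYS
pos 10: AUG -> M; peptide=MYSM
pos 13: CAG -> Q; peptide=MYSMQ
pos 16: GUA -> V; peptide=MYSMQV
pos 19: CUU -> L; peptide=MYSMQVL
pos 22: UAU -> Y; peptide=MYSMQVLY
pos 25: UGA -> STOP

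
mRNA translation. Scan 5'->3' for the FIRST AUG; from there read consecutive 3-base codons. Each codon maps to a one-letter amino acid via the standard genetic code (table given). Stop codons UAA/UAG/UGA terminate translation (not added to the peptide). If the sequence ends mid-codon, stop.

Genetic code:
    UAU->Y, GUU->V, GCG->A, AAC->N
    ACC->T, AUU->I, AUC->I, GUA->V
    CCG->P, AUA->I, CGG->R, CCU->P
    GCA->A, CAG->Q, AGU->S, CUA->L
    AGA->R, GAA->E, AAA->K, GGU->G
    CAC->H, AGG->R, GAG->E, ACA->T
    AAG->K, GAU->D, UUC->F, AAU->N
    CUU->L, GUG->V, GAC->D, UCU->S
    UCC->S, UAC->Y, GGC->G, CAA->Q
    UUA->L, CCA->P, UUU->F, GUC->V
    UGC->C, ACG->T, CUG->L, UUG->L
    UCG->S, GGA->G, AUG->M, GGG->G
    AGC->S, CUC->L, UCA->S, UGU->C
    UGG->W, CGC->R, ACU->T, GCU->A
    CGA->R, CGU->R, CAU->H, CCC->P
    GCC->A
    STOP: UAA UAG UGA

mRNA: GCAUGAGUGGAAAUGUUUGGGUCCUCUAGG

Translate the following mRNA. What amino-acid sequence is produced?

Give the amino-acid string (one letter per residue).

Answer: MSGNVWVL

Derivation:
start AUG at pos 2
pos 2: AUG -> M; peptide=M
pos 5: AGU -> S; peptide=MS
pos 8: GGA -> G; peptide=MSG
pos 11: AAU -> N; peptide=MSGN
pos 14: GUU -> V; peptide=MSGNV
pos 17: UGG -> W; peptide=MSGNVW
pos 20: GUC -> V; peptide=MSGNVWV
pos 23: CUC -> L; peptide=MSGNVWVL
pos 26: UAG -> STOP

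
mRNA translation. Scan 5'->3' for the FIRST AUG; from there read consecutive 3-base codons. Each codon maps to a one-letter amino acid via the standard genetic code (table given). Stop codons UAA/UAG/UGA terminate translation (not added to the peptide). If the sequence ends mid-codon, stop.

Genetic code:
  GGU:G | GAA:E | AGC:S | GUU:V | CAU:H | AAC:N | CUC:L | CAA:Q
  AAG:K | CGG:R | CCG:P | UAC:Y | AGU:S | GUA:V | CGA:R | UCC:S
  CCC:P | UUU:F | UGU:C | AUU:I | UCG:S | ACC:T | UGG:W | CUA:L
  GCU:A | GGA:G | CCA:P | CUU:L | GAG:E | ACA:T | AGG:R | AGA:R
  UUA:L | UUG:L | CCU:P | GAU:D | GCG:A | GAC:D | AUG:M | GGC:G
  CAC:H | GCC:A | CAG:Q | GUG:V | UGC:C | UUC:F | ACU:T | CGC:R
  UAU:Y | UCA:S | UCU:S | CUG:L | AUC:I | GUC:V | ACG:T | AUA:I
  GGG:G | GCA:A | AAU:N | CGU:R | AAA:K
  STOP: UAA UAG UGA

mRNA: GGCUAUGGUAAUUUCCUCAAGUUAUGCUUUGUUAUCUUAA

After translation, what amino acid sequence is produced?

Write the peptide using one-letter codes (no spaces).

Answer: MVISSSYALLS

Derivation:
start AUG at pos 4
pos 4: AUG -> M; peptide=M
pos 7: GUA -> V; peptide=MV
pos 10: AUU -> I; peptide=MVI
pos 13: UCC -> S; peptide=MVIS
pos 16: UCA -> S; peptide=MVISS
pos 19: AGU -> S; peptide=MVISSS
pos 22: UAU -> Y; peptide=MVISSSY
pos 25: GCU -> A; peptide=MVISSSYA
pos 28: UUG -> L; peptide=MVISSSYAL
pos 31: UUA -> L; peptide=MVISSSYALL
pos 34: UCU -> S; peptide=MVISSSYALLS
pos 37: UAA -> STOP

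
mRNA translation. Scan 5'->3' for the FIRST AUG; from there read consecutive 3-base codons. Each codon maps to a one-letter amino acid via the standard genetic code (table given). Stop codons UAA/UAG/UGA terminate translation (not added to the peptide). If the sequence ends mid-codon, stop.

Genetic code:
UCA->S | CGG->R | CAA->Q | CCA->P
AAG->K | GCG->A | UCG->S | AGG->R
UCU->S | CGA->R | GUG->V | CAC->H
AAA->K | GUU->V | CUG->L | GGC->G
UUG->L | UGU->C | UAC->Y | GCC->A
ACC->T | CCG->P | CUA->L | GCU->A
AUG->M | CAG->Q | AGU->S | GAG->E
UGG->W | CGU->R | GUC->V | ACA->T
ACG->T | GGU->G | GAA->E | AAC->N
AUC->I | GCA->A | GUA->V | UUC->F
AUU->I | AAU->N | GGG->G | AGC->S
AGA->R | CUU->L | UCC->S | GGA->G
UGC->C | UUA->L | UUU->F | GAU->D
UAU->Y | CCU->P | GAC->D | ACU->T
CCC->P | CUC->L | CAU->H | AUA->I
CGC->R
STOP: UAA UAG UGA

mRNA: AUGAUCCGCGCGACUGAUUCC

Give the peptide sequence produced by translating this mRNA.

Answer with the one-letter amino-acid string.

start AUG at pos 0
pos 0: AUG -> M; peptide=M
pos 3: AUC -> I; peptide=MI
pos 6: CGC -> R; peptide=MIR
pos 9: GCG -> A; peptide=MIRA
pos 12: ACU -> T; peptide=MIRAT
pos 15: GAU -> D; peptide=MIRATD
pos 18: UCC -> S; peptide=MIRATDS
pos 21: only 0 nt remain (<3), stop (end of mRNA)

Answer: MIRATDS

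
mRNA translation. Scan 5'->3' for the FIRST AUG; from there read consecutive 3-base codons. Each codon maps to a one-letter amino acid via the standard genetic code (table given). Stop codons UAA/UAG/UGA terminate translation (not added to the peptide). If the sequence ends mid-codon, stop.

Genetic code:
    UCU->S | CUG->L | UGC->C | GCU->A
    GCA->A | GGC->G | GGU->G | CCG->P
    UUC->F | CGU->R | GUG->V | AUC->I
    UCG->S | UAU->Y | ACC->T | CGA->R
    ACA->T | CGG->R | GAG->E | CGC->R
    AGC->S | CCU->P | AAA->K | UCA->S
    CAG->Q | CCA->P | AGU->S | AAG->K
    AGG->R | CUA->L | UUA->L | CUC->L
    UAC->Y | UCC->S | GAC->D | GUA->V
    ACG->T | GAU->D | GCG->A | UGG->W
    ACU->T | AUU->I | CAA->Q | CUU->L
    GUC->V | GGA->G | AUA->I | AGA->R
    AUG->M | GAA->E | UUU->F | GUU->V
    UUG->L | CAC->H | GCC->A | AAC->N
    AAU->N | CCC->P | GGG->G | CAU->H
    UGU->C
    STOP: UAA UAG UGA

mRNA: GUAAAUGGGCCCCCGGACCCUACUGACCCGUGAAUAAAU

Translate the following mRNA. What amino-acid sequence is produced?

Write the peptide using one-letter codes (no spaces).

Answer: MGPRTLLTRE

Derivation:
start AUG at pos 4
pos 4: AUG -> M; peptide=M
pos 7: GGC -> G; peptide=MG
pos 10: CCC -> P; peptide=MGP
pos 13: CGG -> R; peptide=MGPR
pos 16: ACC -> T; peptide=MGPRT
pos 19: CUA -> L; peptide=MGPRTL
pos 22: CUG -> L; peptide=MGPRTLL
pos 25: ACC -> T; peptide=MGPRTLLT
pos 28: CGU -> R; peptide=MGPRTLLTR
pos 31: GAA -> E; peptide=MGPRTLLTRE
pos 34: UAA -> STOP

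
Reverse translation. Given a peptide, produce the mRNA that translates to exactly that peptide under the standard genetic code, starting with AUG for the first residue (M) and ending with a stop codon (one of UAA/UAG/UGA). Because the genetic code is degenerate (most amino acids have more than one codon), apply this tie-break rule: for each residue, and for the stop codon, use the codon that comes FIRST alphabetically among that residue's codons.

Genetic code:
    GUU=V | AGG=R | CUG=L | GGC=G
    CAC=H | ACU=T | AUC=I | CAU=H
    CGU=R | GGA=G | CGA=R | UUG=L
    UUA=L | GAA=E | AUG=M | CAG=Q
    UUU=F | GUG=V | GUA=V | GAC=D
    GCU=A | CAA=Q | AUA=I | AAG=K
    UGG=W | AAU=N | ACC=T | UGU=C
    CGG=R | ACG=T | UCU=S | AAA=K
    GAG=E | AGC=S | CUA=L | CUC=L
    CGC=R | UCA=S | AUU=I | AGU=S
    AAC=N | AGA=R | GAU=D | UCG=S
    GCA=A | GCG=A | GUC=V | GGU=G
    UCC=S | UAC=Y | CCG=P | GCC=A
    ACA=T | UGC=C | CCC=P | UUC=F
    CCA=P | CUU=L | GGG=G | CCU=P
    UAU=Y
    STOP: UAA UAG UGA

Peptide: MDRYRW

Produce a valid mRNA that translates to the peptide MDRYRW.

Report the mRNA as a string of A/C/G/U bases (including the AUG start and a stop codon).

Answer: mRNA: AUGGACAGAUACAGAUGGUAA

Derivation:
residue 1: M -> AUG (start codon)
residue 2: D codons sorted = GAC,GAU -> pick first = GAC
residue 3: R codons sorted = AGA,AGG,CGA,CGC,CGG,CGU -> pick first = AGA
residue 4: Y codons sorted = UAC,UAU -> pick first = UAC
residue 5: R codons sorted = AGA,AGG,CGA,CGC,CGG,CGU -> pick first = AGA
residue 6: W -> UGG (only codon)
terminator: stop codons sorted = UAA,UAG,UGA -> pick first = UAA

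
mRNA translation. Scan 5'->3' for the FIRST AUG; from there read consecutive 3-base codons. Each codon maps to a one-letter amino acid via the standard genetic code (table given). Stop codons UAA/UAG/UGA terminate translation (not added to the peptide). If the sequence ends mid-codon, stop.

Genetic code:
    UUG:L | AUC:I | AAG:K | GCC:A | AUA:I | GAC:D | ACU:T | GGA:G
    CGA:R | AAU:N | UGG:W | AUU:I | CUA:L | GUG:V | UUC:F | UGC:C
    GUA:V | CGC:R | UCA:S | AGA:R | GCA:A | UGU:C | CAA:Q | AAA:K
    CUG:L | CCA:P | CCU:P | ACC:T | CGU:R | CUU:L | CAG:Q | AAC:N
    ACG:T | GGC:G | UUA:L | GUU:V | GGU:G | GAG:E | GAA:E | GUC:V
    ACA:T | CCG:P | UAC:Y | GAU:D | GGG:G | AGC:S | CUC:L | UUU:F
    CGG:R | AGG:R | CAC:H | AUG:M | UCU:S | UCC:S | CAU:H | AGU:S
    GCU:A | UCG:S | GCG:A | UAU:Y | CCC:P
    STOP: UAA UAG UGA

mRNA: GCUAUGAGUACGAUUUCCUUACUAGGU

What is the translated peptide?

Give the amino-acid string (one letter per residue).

start AUG at pos 3
pos 3: AUG -> M; peptide=M
pos 6: AGU -> S; peptide=MS
pos 9: ACG -> T; peptide=MST
pos 12: AUU -> I; peptide=MSTI
pos 15: UCC -> S; peptide=MSTIS
pos 18: UUA -> L; peptide=MSTISL
pos 21: CUA -> L; peptide=MSTISLL
pos 24: GGU -> G; peptide=MSTISLLG
pos 27: only 0 nt remain (<3), stop (end of mRNA)

Answer: MSTISLLG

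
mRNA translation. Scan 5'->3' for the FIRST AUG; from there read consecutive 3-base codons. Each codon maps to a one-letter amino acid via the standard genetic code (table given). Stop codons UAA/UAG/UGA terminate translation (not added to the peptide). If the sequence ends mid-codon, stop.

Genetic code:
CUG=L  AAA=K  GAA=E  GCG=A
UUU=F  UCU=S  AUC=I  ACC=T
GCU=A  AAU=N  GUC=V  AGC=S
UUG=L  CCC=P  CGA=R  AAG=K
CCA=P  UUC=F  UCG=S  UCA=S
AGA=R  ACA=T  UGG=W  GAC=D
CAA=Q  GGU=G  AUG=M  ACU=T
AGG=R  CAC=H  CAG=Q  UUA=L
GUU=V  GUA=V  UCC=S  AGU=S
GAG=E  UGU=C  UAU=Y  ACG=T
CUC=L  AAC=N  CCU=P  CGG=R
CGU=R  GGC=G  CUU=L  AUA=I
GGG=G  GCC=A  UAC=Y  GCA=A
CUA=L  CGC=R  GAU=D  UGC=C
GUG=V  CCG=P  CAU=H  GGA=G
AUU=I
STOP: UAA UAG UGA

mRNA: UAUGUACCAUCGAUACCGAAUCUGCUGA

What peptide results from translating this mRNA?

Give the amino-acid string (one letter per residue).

start AUG at pos 1
pos 1: AUG -> M; peptide=M
pos 4: UAC -> Y; peptide=MY
pos 7: CAU -> H; peptide=MYH
pos 10: CGA -> R; peptide=MYHR
pos 13: UAC -> Y; peptide=MYHRY
pos 16: CGA -> R; peptide=MYHRYR
pos 19: AUC -> I; peptide=MYHRYRI
pos 22: UGC -> C; peptide=MYHRYRIC
pos 25: UGA -> STOP

Answer: MYHRYRIC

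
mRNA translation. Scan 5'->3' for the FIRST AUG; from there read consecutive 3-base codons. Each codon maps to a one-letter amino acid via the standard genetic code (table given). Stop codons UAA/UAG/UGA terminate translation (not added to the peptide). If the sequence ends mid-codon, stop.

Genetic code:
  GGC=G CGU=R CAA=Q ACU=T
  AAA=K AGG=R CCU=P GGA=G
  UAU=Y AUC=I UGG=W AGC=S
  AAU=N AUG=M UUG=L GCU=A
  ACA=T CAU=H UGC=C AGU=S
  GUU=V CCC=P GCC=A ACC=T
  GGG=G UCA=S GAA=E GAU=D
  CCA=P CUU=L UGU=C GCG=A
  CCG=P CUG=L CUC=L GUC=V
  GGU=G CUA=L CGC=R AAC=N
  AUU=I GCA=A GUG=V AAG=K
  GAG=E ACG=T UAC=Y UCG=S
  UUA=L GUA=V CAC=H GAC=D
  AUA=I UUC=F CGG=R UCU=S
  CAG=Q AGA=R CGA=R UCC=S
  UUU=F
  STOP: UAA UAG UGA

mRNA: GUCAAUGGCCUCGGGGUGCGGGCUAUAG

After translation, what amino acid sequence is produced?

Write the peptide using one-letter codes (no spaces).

start AUG at pos 4
pos 4: AUG -> M; peptide=M
pos 7: GCC -> A; peptide=MA
pos 10: UCG -> S; peptide=MAS
pos 13: GGG -> G; peptide=MASG
pos 16: UGC -> C; peptide=MASGC
pos 19: GGG -> G; peptide=MASGCG
pos 22: CUA -> L; peptide=MASGCGL
pos 25: UAG -> STOP

Answer: MASGCGL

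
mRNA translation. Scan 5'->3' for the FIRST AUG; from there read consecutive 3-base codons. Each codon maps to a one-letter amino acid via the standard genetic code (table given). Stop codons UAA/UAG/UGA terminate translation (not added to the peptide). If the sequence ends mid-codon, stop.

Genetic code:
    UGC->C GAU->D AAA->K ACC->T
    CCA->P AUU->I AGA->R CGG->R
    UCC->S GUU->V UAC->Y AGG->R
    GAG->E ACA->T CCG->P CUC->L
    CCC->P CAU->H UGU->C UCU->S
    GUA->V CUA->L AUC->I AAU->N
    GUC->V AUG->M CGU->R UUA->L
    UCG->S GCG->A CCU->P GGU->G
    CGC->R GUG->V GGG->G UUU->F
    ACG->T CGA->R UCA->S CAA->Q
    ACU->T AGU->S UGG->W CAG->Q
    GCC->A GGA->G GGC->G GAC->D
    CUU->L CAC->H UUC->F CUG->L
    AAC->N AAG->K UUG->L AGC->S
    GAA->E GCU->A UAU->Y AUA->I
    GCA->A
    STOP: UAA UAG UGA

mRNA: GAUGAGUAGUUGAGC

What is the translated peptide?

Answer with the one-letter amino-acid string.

Answer: MSS

Derivation:
start AUG at pos 1
pos 1: AUG -> M; peptide=M
pos 4: AGU -> S; peptide=MS
pos 7: AGU -> S; peptide=MSS
pos 10: UGA -> STOP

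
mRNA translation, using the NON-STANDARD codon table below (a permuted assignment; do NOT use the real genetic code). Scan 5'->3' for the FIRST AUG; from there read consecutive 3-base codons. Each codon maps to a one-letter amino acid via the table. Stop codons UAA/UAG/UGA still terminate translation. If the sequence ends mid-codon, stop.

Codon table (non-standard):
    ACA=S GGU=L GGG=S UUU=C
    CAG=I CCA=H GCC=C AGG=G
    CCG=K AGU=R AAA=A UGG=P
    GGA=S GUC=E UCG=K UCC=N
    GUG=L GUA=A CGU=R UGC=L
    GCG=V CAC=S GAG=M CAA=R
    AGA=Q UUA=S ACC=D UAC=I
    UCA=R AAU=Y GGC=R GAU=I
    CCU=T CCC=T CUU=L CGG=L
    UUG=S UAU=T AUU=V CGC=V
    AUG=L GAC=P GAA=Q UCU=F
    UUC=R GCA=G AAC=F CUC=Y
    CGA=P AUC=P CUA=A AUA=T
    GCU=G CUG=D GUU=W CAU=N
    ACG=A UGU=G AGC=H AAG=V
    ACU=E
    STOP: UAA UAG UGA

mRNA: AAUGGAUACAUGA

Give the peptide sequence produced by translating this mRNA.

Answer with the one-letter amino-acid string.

start AUG at pos 1
pos 1: AUG -> L; peptide=L
pos 4: GAU -> I; peptide=LI
pos 7: ACA -> S; peptide=LIS
pos 10: UGA -> STOP

Answer: LIS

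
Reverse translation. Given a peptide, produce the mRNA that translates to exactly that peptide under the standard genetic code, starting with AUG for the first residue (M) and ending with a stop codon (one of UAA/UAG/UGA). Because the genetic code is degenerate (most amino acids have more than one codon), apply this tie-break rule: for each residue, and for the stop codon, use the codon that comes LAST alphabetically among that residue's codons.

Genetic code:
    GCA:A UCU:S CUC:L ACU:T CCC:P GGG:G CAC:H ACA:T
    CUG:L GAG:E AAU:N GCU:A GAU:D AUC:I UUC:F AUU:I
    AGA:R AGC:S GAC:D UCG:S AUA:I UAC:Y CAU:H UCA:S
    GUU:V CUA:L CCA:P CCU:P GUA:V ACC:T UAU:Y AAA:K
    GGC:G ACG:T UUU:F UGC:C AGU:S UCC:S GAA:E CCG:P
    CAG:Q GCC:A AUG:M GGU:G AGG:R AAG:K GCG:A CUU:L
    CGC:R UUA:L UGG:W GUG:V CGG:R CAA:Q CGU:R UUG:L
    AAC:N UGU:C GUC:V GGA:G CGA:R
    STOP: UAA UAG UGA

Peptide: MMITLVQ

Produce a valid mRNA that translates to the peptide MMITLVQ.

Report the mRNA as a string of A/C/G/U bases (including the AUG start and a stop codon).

residue 1: M -> AUG (start codon)
residue 2: M -> AUG (only codon)
residue 3: I codons sorted = AUA,AUC,AUU -> pick last = AUU
residue 4: T codons sorted = ACA,ACC,ACG,ACU -> pick last = ACU
residue 5: L codons sorted = CUA,CUC,CUG,CUU,UUA,UUG -> pick last = UUG
residue 6: V codons sorted = GUA,GUC,GUG,GUU -> pick last = GUU
residue 7: Q codons sorted = CAA,CAG -> pick last = CAG
terminator: stop codons sorted = UAA,UAG,UGA -> pick last = UGA

Answer: mRNA: AUGAUGAUUACUUUGGUUCAGUGA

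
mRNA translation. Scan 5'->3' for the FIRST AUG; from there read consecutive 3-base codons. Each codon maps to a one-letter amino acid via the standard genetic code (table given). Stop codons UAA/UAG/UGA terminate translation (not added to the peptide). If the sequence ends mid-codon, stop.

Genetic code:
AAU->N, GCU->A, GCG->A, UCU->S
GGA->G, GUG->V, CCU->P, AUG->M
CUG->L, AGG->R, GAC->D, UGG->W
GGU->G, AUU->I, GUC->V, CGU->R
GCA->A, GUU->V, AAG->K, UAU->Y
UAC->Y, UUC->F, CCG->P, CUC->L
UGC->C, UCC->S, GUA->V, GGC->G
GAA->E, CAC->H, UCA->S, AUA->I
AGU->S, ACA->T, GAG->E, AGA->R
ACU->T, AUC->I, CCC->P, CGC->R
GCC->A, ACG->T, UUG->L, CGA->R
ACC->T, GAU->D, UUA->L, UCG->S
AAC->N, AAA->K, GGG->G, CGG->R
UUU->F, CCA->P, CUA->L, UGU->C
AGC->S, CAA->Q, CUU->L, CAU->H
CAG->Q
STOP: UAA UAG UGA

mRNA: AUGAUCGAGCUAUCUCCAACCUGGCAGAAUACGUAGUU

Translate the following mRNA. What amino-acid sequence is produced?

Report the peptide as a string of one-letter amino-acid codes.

Answer: MIELSPTWQNT

Derivation:
start AUG at pos 0
pos 0: AUG -> M; peptide=M
pos 3: AUC -> I; peptide=MI
pos 6: GAG -> E; peptide=MIE
pos 9: CUA -> L; peptide=MIEL
pos 12: UCU -> S; peptide=MIELS
pos 15: CCA -> P; peptide=MIELSP
pos 18: ACC -> T; peptide=MIELSPT
pos 21: UGG -> W; peptide=MIELSPTW
pos 24: CAG -> Q; peptide=MIELSPTWQ
pos 27: AAU -> N; peptide=MIELSPTWQN
pos 30: ACG -> T; peptide=MIELSPTWQNT
pos 33: UAG -> STOP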